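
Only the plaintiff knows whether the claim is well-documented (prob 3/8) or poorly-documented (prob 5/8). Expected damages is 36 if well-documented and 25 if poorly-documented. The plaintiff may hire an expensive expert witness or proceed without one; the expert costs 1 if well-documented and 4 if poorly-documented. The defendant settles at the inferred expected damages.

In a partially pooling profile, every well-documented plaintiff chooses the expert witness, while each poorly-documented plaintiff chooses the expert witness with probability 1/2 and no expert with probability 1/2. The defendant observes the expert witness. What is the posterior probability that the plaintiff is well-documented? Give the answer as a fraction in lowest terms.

P(the expert witness) = (3/8)·1 + (5/8)·(1/2) = 11/16.
By Bayes' rule, P(well-documented | the expert witness) = (3/8) / (11/16) = 6/11.

6/11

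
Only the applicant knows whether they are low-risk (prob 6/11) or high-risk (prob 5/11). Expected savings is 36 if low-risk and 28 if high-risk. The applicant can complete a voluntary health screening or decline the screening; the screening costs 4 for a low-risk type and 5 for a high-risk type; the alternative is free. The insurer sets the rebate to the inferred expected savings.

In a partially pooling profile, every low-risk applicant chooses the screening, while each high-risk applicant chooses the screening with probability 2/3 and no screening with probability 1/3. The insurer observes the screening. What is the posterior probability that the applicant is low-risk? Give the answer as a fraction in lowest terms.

9/14

P(the screening) = (6/11)·1 + (5/11)·(2/3) = 28/33.
By Bayes' rule, P(low-risk | the screening) = (6/11) / (28/33) = 9/14.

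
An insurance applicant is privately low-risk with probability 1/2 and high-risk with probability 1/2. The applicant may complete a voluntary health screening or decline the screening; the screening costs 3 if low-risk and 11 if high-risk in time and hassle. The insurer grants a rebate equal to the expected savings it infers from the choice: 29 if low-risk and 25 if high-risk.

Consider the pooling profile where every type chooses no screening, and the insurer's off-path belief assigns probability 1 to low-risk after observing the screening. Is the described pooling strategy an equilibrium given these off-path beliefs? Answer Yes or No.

Yes

On path, the insurer holds the prior and pays 1/2·29 + 1/2·25 = 27. Off path (the screening), believing low-risk, it pays 29.
low-risk: no screening nets 27; the screening nets 29 − 3 = 26. low-risk stays.
high-risk: no screening nets 27; the screening nets 29 − 11 = 18. high-risk stays.
No type deviates, so pooling is sustained.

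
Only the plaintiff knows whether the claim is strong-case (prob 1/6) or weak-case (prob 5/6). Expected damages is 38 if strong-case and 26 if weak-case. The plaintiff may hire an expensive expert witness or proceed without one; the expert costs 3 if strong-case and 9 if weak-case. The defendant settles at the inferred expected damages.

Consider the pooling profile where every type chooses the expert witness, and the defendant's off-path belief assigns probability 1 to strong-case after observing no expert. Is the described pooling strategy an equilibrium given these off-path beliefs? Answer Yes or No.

No

On path, the defendant holds the prior and pays 1/6·38 + 5/6·26 = 28. Off path (no expert), believing strong-case, it pays 38.
strong-case: the expert witness nets 28 − 3 = 25; no expert nets 38. strong-case would deviate.
weak-case: the expert witness nets 28 − 9 = 19; no expert nets 38. weak-case would deviate.
A type deviates, so pooling fails.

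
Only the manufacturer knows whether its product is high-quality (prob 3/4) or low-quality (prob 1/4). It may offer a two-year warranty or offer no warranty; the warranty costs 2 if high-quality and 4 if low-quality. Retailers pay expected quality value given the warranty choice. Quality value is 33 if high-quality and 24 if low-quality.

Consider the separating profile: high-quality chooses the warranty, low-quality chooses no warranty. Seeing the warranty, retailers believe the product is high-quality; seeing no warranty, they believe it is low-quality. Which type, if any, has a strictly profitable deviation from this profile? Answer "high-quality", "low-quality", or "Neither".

low-quality

The warranty pays 33; no warranty pays 24.
high-quality: assigned the warranty, nets 33 − 2 = 31; deviating to no warranty nets 24.
low-quality: assigned no warranty, nets 24; deviating to the warranty nets 33 − 4 = 29.
The low-quality type gains 5 by deviating.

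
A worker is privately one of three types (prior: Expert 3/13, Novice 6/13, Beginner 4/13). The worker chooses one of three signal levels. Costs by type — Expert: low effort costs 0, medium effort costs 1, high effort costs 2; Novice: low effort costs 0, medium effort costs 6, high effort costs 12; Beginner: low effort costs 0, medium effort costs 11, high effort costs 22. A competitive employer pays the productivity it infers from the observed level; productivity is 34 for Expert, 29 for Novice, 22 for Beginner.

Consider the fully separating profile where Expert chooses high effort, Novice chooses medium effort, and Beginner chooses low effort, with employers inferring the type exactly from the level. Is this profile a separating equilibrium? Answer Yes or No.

Yes

Separating wages: high effort → 34, medium effort → 29, low effort → 22.
Expert (assigned high effort): low effort: 22 − 0 = 22; medium effort: 29 − 1 = 28; high effort: 34 − 2 = 32. Expert stays.
Novice (assigned medium effort): low effort: 22 − 0 = 22; medium effort: 29 − 6 = 23; high effort: 34 − 12 = 22. Novice stays.
Beginner (assigned low effort): low effort: 22 − 0 = 22; medium effort: 29 − 11 = 18; high effort: 34 − 22 = 12. Beginner stays.
Every type prefers its assigned level; separation holds.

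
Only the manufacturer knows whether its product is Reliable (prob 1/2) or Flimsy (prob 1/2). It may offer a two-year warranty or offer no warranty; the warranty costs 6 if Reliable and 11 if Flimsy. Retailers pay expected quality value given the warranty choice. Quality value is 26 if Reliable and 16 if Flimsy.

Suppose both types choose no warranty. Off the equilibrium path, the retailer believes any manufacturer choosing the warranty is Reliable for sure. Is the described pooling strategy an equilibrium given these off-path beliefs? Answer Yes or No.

Yes

On path, the retailer holds the prior and pays 1/2·26 + 1/2·16 = 21. Off path (the warranty), believing Reliable, it pays 26.
Reliable: no warranty nets 21; the warranty nets 26 − 6 = 20. Reliable stays.
Flimsy: no warranty nets 21; the warranty nets 26 − 11 = 15. Flimsy stays.
No type deviates, so pooling is sustained.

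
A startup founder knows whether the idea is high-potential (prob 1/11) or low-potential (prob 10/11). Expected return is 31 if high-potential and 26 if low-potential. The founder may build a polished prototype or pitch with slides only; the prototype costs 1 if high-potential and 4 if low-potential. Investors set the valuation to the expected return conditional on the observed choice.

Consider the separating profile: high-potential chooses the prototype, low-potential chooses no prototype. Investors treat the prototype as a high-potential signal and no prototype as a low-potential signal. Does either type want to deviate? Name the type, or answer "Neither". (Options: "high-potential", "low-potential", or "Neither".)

The prototype pays 31; no prototype pays 26.
high-potential: assigned the prototype, nets 31 − 1 = 30; deviating to no prototype nets 26.
low-potential: assigned no prototype, nets 26; deviating to the prototype nets 31 − 4 = 27.
The low-potential type gains 1 by deviating.

low-potential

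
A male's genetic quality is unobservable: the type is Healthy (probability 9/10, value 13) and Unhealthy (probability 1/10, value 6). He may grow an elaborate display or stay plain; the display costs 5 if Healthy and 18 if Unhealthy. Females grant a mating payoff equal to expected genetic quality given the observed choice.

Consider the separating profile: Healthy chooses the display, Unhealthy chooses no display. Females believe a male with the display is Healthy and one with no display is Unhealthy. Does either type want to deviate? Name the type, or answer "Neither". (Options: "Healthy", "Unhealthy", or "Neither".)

The display pays 13; no display pays 6.
Healthy: assigned the display, nets 13 − 5 = 8; deviating to no display nets 6.
Unhealthy: assigned no display, nets 6; deviating to the display nets 13 − 18 = -5.
Both types strictly prefer their assigned action; no profitable deviation.

Neither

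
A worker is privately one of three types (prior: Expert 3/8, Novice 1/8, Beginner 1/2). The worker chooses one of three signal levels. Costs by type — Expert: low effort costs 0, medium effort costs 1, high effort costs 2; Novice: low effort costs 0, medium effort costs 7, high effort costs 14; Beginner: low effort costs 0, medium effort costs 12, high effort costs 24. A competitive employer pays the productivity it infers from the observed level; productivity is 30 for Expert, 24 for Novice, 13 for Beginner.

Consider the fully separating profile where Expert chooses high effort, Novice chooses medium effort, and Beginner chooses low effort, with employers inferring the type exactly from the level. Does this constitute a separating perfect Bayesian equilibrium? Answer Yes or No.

Separating wages: high effort → 30, medium effort → 24, low effort → 13.
Expert (assigned high effort): low effort: 13 − 0 = 13; medium effort: 24 − 1 = 23; high effort: 30 − 2 = 28. Expert stays.
Novice (assigned medium effort): low effort: 13 − 0 = 13; medium effort: 24 − 7 = 17; high effort: 30 − 14 = 16. Novice stays.
Beginner (assigned low effort): low effort: 13 − 0 = 13; medium effort: 24 − 12 = 12; high effort: 30 − 24 = 6. Beginner stays.
Every type prefers its assigned level; separation holds.

Yes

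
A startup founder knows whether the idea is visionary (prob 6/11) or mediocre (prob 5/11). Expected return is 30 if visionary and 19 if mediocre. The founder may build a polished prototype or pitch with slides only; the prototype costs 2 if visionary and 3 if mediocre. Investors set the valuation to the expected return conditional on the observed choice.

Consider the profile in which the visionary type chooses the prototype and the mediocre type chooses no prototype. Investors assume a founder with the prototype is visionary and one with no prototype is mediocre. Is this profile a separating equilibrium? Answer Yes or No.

No

Under these beliefs, the prototype earns valuation 30 and no prototype earns valuation 19.
visionary: the prototype nets 30 − 2 = 28; no prototype nets 19. visionary prefers the prototype.
mediocre: the prototype nets 30 − 3 = 27; no prototype nets 19. mediocre would deviate to the prototype.
mediocre has a profitable deviation, so the profile is not an equilibrium.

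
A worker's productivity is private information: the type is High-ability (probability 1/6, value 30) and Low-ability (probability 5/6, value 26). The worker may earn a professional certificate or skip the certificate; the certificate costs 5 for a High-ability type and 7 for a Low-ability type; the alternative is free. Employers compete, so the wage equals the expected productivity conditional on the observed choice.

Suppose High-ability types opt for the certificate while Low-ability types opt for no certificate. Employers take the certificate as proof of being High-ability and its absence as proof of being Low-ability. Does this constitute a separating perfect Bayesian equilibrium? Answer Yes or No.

No

Under these beliefs, the certificate earns wage 30 and no certificate earns wage 26.
High-ability: the certificate nets 30 − 5 = 25; no certificate nets 26. High-ability would deviate to no certificate.
Low-ability: the certificate nets 30 − 7 = 23; no certificate nets 26. Low-ability prefers no certificate.
High-ability has a profitable deviation, so the profile is not an equilibrium.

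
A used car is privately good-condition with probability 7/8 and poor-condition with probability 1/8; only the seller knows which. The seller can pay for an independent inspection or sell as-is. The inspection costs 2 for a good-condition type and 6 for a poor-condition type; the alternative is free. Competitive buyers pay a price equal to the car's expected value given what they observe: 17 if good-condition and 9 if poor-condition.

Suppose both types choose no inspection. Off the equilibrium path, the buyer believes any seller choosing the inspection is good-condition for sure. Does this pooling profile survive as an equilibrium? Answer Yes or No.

Yes

On path, the buyer holds the prior and pays 7/8·17 + 1/8·9 = 16. Off path (the inspection), believing good-condition, it pays 17.
good-condition: no inspection nets 16; the inspection nets 17 − 2 = 15. good-condition stays.
poor-condition: no inspection nets 16; the inspection nets 17 − 6 = 11. poor-condition stays.
No type deviates, so pooling is sustained.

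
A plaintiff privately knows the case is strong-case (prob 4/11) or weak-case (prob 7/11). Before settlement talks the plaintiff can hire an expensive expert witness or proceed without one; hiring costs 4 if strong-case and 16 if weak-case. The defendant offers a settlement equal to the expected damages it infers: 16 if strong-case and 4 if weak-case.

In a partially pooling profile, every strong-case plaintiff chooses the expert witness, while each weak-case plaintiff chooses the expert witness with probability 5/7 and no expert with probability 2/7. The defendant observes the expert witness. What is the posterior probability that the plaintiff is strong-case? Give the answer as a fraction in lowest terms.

P(the expert witness) = (4/11)·1 + (7/11)·(5/7) = 9/11.
By Bayes' rule, P(strong-case | the expert witness) = (4/11) / (9/11) = 4/9.

4/9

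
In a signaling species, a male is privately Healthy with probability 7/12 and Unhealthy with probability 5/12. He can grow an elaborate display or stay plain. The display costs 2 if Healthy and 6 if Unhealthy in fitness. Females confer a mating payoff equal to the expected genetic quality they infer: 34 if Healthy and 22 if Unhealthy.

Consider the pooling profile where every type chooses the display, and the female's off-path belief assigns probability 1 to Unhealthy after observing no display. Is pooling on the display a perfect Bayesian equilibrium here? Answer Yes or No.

Yes

On path, the female holds the prior and pays 7/12·34 + 5/12·22 = 29. Off path (no display), believing Unhealthy, it pays 22.
Healthy: the display nets 29 − 2 = 27; no display nets 22. Healthy stays.
Unhealthy: the display nets 29 − 6 = 23; no display nets 22. Unhealthy stays.
No type deviates, so pooling is sustained.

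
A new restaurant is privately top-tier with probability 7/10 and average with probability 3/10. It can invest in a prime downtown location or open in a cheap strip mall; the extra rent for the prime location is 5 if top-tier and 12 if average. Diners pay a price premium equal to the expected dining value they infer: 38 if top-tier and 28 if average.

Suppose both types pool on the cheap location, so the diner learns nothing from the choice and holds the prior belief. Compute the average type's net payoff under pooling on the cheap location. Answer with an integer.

Pooled price premium = 7/10·38 + 3/10·28 = 35.
average pays no cost for the cheap location, so net payoff = 35.

35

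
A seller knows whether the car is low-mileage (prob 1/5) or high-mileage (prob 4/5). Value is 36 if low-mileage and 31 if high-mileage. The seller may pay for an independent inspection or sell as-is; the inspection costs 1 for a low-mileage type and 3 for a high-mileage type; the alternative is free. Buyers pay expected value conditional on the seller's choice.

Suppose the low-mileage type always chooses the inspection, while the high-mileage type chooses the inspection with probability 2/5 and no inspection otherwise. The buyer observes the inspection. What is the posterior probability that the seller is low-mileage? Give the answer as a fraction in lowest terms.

5/13

P(the inspection) = (1/5)·1 + (4/5)·(2/5) = 13/25.
By Bayes' rule, P(low-mileage | the inspection) = (1/5) / (13/25) = 5/13.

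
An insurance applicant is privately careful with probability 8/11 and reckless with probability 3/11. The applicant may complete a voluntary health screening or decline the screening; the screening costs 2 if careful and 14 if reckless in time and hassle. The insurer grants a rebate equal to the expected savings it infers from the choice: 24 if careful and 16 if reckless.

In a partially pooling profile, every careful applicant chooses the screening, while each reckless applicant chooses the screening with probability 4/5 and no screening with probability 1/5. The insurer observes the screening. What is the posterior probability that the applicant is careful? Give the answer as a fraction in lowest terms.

10/13

P(the screening) = (8/11)·1 + (3/11)·(4/5) = 52/55.
By Bayes' rule, P(careful | the screening) = (8/11) / (52/55) = 10/13.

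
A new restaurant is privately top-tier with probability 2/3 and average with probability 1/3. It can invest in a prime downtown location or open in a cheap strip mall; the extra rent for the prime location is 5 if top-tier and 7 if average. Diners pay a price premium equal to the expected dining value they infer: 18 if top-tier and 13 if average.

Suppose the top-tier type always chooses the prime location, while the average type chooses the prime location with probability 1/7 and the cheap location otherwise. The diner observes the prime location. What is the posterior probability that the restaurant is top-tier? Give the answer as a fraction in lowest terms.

P(the prime location) = (2/3)·1 + (1/3)·(1/7) = 5/7.
By Bayes' rule, P(top-tier | the prime location) = (2/3) / (5/7) = 14/15.

14/15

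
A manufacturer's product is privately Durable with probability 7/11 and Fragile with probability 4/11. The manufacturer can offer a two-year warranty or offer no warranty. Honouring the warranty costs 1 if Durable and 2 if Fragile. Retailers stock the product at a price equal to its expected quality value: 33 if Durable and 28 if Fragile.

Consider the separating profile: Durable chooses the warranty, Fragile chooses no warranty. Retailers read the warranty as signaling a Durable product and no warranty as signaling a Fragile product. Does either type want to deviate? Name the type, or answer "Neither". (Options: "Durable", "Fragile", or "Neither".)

The warranty pays 33; no warranty pays 28.
Durable: assigned the warranty, nets 33 − 1 = 32; deviating to no warranty nets 28.
Fragile: assigned no warranty, nets 28; deviating to the warranty nets 33 − 2 = 31.
The Fragile type gains 3 by deviating.

Fragile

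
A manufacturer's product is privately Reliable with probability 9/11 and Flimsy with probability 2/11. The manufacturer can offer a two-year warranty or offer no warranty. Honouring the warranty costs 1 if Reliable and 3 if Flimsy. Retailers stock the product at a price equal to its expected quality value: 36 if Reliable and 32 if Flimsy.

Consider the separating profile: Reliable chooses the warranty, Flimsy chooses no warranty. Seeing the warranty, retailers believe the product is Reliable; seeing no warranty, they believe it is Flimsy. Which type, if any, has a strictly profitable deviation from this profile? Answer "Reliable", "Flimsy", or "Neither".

The warranty pays 36; no warranty pays 32.
Reliable: assigned the warranty, nets 36 − 1 = 35; deviating to no warranty nets 32.
Flimsy: assigned no warranty, nets 32; deviating to the warranty nets 36 − 3 = 33.
The Flimsy type gains 1 by deviating.

Flimsy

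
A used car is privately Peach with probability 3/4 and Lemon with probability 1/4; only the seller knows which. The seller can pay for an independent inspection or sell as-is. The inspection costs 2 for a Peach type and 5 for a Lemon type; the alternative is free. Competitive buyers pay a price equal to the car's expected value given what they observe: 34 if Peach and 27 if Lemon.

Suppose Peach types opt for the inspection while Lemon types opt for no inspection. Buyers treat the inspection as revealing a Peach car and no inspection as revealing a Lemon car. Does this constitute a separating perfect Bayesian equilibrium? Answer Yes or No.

Under these beliefs, the inspection earns price 34 and no inspection earns price 27.
Peach: the inspection nets 34 − 2 = 32; no inspection nets 27. Peach prefers the inspection.
Lemon: the inspection nets 34 − 5 = 29; no inspection nets 27. Lemon would deviate to the inspection.
Lemon has a profitable deviation, so the profile is not an equilibrium.

No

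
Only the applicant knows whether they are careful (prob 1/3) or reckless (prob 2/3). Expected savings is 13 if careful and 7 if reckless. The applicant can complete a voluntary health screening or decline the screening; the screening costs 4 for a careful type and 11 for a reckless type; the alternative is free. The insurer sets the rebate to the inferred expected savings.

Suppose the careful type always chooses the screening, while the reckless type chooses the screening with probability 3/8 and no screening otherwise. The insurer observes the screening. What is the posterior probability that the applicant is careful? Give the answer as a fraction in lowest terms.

4/7

P(the screening) = (1/3)·1 + (2/3)·(3/8) = 7/12.
By Bayes' rule, P(careful | the screening) = (1/3) / (7/12) = 4/7.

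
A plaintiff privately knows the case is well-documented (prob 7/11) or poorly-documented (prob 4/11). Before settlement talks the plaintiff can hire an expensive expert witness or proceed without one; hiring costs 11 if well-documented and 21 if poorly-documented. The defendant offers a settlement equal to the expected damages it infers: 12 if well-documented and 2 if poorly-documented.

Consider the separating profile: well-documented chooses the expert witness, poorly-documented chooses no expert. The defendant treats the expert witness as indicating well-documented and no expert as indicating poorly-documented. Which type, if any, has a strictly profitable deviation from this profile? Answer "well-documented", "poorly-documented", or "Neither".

well-documented

The expert witness pays 12; no expert pays 2.
well-documented: assigned the expert witness, nets 12 − 11 = 1; deviating to no expert nets 2.
poorly-documented: assigned no expert, nets 2; deviating to the expert witness nets 12 − 21 = -9.
The well-documented type gains 1 by deviating.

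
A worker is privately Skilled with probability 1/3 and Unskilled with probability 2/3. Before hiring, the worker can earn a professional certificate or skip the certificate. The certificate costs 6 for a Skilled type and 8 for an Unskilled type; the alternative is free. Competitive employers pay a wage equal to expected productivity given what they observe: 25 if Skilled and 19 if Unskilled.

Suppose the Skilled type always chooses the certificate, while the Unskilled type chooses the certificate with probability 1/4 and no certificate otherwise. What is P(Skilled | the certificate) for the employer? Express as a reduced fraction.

2/3

P(the certificate) = (1/3)·1 + (2/3)·(1/4) = 1/2.
By Bayes' rule, P(Skilled | the certificate) = (1/3) / (1/2) = 2/3.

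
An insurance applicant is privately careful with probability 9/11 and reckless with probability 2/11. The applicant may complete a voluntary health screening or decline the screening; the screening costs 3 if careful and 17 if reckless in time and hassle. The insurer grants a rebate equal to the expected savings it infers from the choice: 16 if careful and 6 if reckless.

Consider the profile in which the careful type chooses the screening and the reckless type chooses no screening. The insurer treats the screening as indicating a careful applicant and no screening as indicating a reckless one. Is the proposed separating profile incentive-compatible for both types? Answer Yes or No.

Under these beliefs, the screening earns rebate 16 and no screening earns rebate 6.
careful: the screening nets 16 − 3 = 13; no screening nets 6. careful prefers the screening.
reckless: the screening nets 16 − 17 = -1; no screening nets 6. reckless prefers no screening.
Neither type deviates, so the separating profile is an equilibrium.

Yes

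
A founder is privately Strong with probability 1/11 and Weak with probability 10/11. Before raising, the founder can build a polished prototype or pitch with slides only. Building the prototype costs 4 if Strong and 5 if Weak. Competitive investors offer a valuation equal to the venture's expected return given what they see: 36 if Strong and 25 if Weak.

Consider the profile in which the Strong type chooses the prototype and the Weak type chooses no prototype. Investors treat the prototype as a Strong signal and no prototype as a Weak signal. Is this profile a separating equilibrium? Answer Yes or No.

Under these beliefs, the prototype earns valuation 36 and no prototype earns valuation 25.
Strong: the prototype nets 36 − 4 = 32; no prototype nets 25. Strong prefers the prototype.
Weak: the prototype nets 36 − 5 = 31; no prototype nets 25. Weak would deviate to the prototype.
Weak has a profitable deviation, so the profile is not an equilibrium.

No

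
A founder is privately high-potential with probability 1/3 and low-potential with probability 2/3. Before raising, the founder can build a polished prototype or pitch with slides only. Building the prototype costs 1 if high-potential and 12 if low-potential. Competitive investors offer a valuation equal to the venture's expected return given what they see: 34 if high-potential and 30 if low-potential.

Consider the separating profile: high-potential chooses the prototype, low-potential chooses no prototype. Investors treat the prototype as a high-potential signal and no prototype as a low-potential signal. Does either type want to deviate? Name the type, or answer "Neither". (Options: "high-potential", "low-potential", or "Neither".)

The prototype pays 34; no prototype pays 30.
high-potential: assigned the prototype, nets 34 − 1 = 33; deviating to no prototype nets 30.
low-potential: assigned no prototype, nets 30; deviating to the prototype nets 34 − 12 = 22.
Both types strictly prefer their assigned action; no profitable deviation.

Neither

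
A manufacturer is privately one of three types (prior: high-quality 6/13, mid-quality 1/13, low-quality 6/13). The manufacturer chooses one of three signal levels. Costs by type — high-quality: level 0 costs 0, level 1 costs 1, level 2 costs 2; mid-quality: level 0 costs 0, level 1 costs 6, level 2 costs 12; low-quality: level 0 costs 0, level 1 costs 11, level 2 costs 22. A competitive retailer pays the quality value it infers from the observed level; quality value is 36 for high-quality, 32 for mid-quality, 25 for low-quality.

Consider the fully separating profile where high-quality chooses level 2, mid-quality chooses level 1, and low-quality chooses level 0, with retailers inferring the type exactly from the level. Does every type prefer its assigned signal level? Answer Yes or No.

Yes

Separating prices: level 2 → 36, level 1 → 32, level 0 → 25.
high-quality (assigned level 2): level 0: 25 − 0 = 25; level 1: 32 − 1 = 31; level 2: 36 − 2 = 34. high-quality stays.
mid-quality (assigned level 1): level 0: 25 − 0 = 25; level 1: 32 − 6 = 26; level 2: 36 − 12 = 24. mid-quality stays.
low-quality (assigned level 0): level 0: 25 − 0 = 25; level 1: 32 − 11 = 21; level 2: 36 − 22 = 14. low-quality stays.
Every type prefers its assigned level; separation holds.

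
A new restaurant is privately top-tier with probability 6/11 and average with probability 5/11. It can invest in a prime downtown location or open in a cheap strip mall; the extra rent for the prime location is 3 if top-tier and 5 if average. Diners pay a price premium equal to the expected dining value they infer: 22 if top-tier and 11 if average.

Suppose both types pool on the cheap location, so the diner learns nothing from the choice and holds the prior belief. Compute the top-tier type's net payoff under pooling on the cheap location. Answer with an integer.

Pooled price premium = 6/11·22 + 5/11·11 = 17.
top-tier pays no cost for the cheap location, so net payoff = 17.

17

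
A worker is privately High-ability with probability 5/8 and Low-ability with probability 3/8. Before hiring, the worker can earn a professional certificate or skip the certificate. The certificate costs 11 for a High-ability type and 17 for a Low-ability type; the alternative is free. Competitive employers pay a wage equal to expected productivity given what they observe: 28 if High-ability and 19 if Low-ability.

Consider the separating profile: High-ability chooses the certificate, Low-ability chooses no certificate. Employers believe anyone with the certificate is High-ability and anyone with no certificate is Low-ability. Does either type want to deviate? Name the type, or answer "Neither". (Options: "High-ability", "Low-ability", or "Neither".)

High-ability

The certificate pays 28; no certificate pays 19.
High-ability: assigned the certificate, nets 28 − 11 = 17; deviating to no certificate nets 19.
Low-ability: assigned no certificate, nets 19; deviating to the certificate nets 28 − 17 = 11.
The High-ability type gains 2 by deviating.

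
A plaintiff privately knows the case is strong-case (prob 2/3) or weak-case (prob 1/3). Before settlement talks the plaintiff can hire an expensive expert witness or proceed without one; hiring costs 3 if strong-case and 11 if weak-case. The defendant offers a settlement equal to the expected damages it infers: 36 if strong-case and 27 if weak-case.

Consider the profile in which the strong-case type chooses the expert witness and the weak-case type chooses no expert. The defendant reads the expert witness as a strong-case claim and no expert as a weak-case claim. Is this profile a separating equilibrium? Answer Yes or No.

Under these beliefs, the expert witness earns settlement 36 and no expert earns settlement 27.
strong-case: the expert witness nets 36 − 3 = 33; no expert nets 27. strong-case prefers the expert witness.
weak-case: the expert witness nets 36 − 11 = 25; no expert nets 27. weak-case prefers no expert.
Neither type deviates, so the separating profile is an equilibrium.

Yes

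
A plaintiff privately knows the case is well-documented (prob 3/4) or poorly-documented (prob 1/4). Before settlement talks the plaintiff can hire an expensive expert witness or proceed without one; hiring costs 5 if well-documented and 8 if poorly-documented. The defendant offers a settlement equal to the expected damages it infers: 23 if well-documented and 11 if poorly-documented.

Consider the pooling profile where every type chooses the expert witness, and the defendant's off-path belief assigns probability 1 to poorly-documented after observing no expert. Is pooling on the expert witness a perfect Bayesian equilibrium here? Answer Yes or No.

On path, the defendant holds the prior and pays 3/4·23 + 1/4·11 = 20. Off path (no expert), believing poorly-documented, it pays 11.
well-documented: the expert witness nets 20 − 5 = 15; no expert nets 11. well-documented stays.
poorly-documented: the expert witness nets 20 − 8 = 12; no expert nets 11. poorly-documented stays.
No type deviates, so pooling is sustained.

Yes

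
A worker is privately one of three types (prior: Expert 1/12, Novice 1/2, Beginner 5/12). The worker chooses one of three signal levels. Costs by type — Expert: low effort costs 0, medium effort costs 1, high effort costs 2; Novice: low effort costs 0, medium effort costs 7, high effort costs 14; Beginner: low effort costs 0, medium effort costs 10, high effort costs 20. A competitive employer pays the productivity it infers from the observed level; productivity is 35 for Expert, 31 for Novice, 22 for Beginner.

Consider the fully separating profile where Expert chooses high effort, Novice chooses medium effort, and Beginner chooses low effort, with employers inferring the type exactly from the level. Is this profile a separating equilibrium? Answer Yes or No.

Yes

Separating wages: high effort → 35, medium effort → 31, low effort → 22.
Expert (assigned high effort): low effort: 22 − 0 = 22; medium effort: 31 − 1 = 30; high effort: 35 − 2 = 33. Expert stays.
Novice (assigned medium effort): low effort: 22 − 0 = 22; medium effort: 31 − 7 = 24; high effort: 35 − 14 = 21. Novice stays.
Beginner (assigned low effort): low effort: 22 − 0 = 22; medium effort: 31 − 10 = 21; high effort: 35 − 20 = 15. Beginner stays.
Every type prefers its assigned level; separation holds.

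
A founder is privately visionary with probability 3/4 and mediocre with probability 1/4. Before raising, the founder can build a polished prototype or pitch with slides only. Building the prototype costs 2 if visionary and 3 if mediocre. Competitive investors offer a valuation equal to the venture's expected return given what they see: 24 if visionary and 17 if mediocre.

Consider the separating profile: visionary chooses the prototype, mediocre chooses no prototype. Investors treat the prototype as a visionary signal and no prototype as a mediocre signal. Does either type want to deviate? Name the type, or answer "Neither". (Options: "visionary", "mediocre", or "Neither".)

The prototype pays 24; no prototype pays 17.
visionary: assigned the prototype, nets 24 − 2 = 22; deviating to no prototype nets 17.
mediocre: assigned no prototype, nets 17; deviating to the prototype nets 24 − 3 = 21.
The mediocre type gains 4 by deviating.

mediocre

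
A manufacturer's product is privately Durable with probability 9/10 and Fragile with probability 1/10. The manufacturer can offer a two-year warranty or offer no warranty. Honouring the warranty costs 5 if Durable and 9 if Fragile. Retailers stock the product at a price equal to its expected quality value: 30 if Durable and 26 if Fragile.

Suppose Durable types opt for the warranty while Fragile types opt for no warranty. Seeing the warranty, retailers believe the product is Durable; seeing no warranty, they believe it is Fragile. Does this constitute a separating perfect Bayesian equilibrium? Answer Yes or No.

No

Under these beliefs, the warranty earns price 30 and no warranty earns price 26.
Durable: the warranty nets 30 − 5 = 25; no warranty nets 26. Durable would deviate to no warranty.
Fragile: the warranty nets 30 − 9 = 21; no warranty nets 26. Fragile prefers no warranty.
Durable has a profitable deviation, so the profile is not an equilibrium.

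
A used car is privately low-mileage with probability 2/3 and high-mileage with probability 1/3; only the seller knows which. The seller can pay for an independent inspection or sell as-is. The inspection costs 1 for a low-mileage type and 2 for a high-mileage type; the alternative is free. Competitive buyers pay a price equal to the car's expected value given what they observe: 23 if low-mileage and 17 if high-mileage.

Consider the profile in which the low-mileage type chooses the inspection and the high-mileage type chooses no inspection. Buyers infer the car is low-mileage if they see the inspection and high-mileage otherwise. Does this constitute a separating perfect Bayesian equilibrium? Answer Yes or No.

Under these beliefs, the inspection earns price 23 and no inspection earns price 17.
low-mileage: the inspection nets 23 − 1 = 22; no inspection nets 17. low-mileage prefers the inspection.
high-mileage: the inspection nets 23 − 2 = 21; no inspection nets 17. high-mileage would deviate to the inspection.
high-mileage has a profitable deviation, so the profile is not an equilibrium.

No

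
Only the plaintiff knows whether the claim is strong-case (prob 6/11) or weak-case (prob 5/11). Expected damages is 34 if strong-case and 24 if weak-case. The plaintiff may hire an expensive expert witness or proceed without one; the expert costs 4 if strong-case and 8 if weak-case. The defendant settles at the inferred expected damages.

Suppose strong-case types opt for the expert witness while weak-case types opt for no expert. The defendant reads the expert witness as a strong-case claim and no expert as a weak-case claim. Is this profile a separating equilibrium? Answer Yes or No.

Under these beliefs, the expert witness earns settlement 34 and no expert earns settlement 24.
strong-case: the expert witness nets 34 − 4 = 30; no expert nets 24. strong-case prefers the expert witness.
weak-case: the expert witness nets 34 − 8 = 26; no expert nets 24. weak-case would deviate to the expert witness.
weak-case has a profitable deviation, so the profile is not an equilibrium.

No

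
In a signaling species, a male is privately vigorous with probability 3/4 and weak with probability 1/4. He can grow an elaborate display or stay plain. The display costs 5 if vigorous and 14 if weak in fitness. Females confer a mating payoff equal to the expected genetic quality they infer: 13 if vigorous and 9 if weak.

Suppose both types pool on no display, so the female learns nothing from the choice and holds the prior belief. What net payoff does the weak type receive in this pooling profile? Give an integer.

Pooled mating payoff = 3/4·13 + 1/4·9 = 12.
weak pays no cost for no display, so net payoff = 12.

12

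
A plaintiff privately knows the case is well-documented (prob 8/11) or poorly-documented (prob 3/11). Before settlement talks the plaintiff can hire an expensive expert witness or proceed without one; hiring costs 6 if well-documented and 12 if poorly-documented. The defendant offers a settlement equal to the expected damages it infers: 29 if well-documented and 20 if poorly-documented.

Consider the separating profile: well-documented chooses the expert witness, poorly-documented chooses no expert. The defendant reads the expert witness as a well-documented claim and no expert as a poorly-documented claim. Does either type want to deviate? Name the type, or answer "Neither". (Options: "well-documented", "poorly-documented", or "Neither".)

The expert witness pays 29; no expert pays 20.
well-documented: assigned the expert witness, nets 29 − 6 = 23; deviating to no expert nets 20.
poorly-documented: assigned no expert, nets 20; deviating to the expert witness nets 29 − 12 = 17.
Both types strictly prefer their assigned action; no profitable deviation.

Neither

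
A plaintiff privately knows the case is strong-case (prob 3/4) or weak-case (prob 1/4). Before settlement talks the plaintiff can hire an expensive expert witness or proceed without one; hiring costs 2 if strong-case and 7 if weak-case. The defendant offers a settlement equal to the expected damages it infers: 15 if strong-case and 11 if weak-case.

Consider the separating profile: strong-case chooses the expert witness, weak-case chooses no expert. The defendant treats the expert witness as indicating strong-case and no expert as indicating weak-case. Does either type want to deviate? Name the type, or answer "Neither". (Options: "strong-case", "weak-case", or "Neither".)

The expert witness pays 15; no expert pays 11.
strong-case: assigned the expert witness, nets 15 − 2 = 13; deviating to no expert nets 11.
weak-case: assigned no expert, nets 11; deviating to the expert witness nets 15 − 7 = 8.
Both types strictly prefer their assigned action; no profitable deviation.

Neither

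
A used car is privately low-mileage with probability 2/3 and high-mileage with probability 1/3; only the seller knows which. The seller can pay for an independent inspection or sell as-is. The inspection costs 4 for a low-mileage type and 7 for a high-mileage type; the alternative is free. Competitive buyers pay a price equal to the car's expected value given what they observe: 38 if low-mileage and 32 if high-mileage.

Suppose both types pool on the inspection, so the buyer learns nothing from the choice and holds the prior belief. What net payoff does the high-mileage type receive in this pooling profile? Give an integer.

29

Pooled price = 2/3·38 + 1/3·32 = 36.
high-mileage pays cost 7 for the inspection, so net payoff = 36 − 7 = 29.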